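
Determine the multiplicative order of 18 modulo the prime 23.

The order of 18 must divide p − 1 = 22 = 2 · 11.
Divisors: 1, 2, 11, 22.
Check each in increasing order: 18^1 ≡ 18;  18^2 ≡ 2;  18^11 ≡ 1.
Smallest exponent giving 1 is 11.

11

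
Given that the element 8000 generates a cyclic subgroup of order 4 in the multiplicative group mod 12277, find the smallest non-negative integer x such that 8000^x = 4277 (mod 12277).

3

Successive powers of 8000 modulo 12277:
  8000^0=1  8000^1=8000  8000^2=12276  8000^3=4277
So 8000^3 ≡ 4277 (mod 12277), giving x = 3.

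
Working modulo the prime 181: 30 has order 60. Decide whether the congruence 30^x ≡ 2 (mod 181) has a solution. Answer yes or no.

2 ∈ ⟨30⟩ iff 2^60 ≡ 1 (mod 181), since |⟨30⟩| = 60.
2^60 mod 181 = 48.
Since 48 ≠ 1, 2 does not lie in the subgroup.

no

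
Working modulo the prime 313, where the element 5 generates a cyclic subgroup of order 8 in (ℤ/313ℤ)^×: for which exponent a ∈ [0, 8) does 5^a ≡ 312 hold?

Successive powers of 5 modulo 313:
  5^0=1  5^1=5  5^2=25  5^3=125  5^4=312
So 5^4 ≡ 312 (mod 313), giving a = 4.

4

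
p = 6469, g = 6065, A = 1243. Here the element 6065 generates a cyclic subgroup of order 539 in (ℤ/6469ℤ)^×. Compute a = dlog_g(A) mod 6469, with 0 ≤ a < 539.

242

Baby-step giant-step with m = ceil(sqrt(539)) = 24.
Baby table (6065^j mod 6469 for j=0..23):
  0:1  1:6065  2:1491  3:5722  4:4214  5:5360  6:1675  7:2545
  8:391  9:3761  10:771  11:5497  12:4548  13:6273  14:1556  15:5338
  16:4094  17:2088  18:3887  19:1619  20:5762  21:992  22:310  23:4140
Giant step factor: 6065^(-24) ≡ 6449 (mod 6469).
Scan 1243·6449^i mod 6469 for i = 0, 1, …:
  i=0: 1243   i=1: 1016   i=2: 5556   i=3: 5322
  i=4: 3533   i=5: 499   i=6: 2958   i=7: 5530
  i=8: 5842   i=9: 6071   i=10: 1491
Match at i=10, j=2: a = 10·24 + 2 = 242.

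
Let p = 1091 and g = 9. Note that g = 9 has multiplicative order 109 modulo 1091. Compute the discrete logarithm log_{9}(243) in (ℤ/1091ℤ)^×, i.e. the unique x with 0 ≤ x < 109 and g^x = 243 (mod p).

57

Baby-step giant-step with m = ceil(sqrt(109)) = 11.
Baby table (9^j mod 1091 for j=0..10):
  0:1  1:9  2:81  3:729  4:15  5:135  6:124  7:25
  8:225  9:934  10:769
Giant step factor: 9^(-11) ≡ 1059 (mod 1091).
Scan 243·1059^i mod 1091 for i = 0, 1, …:
  i=0: 243   i=1: 952   i=2: 84   i=3: 585
  i=4: 918   i=5: 81
Match at i=5, j=2: x = 5·11 + 2 = 57.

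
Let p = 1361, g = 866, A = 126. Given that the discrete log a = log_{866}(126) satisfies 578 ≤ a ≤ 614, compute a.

609

Compute 866^578 mod 1361 = 416, then multiply by 866 repeatedly:
  866^578=416  866^579=952  866^580=1027  866^581=649  866^582=1302
  866^583=624  866^584=67  866^585=860  866^586=293  866^587=592
  866^588=936  866^589=781  866^590=1290  866^591=1120  866^592=888
  866^593=43  866^594=491  866^595=574  866^596=319  866^597=1332
  866^598=745  866^599=56  866^600=861  866^601=1159  866^602=637
  866^603=437  866^604=84  866^605=611  866^606=1058  866^607=275
  866^608=1336  866^609=126
Found 126 at exponent 609.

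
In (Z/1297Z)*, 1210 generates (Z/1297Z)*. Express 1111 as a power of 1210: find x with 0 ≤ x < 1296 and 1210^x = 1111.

1171

Baby-step giant-step with m = ceil(sqrt(1296)) = 36.
Baby table (1210^j mod 1297 for j=0..35):
  0:1  1:1210  2:1084  3:373  4:1271  5:965  6:350  7:678
  8:676  9:850  10:1276  11:530  12:582  13:1246  14:546  15:487
  16:432  17:29  18:71  19:308  20:441  21:543  22:748  23:1071
  24:207  25:149  26:7  27:688  28:1103  29:17  30:1115  31:270
  32:1153  33:855  34:841  35:762
Giant step factor: 1210^(-36) ≡ 1147 (mod 1297).
Scan 1111·1147^i mod 1297 for i = 0, 1, …:
  i=0: 1111   i=1: 663   i=2: 419   i=3: 703
  i=4: 904   i=5: 585   i=6: 446   i=7: 544
  i=8: 111   i=9: 211     …   i=31: 119
  i=32: 308
Match at i=32, j=19: x = 32·36 + 19 = 1171.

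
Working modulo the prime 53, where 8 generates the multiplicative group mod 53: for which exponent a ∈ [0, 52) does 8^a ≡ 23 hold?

13

Successive powers of 8 modulo 53:
  8^0=1  8^1=8  8^2=11  8^3=35  8^4=15  8^5=14
  8^6=6  8^7=48  8^8=13  8^9=51  8^10=37  8^11=31
  8^12=36  8^13=23
So 8^13 ≡ 23 (mod 53), giving a = 13.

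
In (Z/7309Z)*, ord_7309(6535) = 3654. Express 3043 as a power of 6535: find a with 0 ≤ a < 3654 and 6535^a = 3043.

Baby-step giant-step with m = ceil(sqrt(3654)) = 61.
Baby table (6535^j mod 7309 for j=0..60):
  0:1  1:6535  2:7047  3:5445  4:2863  5:5974  6:2721  7:6247
  8:3380  9:502  10:6138  11:38  12:7133  13:4662  14:2258  15:6468
  16:433  17:1072  18:3498  19:4187  20:4458  21:6665  22:1444  23:621
  24:1740  25:5405  26:4587  27:1836  28:4191  29:1362  30:5617  31:1297
  32:4764  33:3709  34:1671  35:339  36:738  37:6199  38:3987  39:5769
  40:593  41:1485  42:5432  43:5616  44:2071  45:5026  46:5573  47:6117
  48:1674  49:5326  50:7261  51:607  52:5267  53:1764  54:1447  55:5608
  56:954  57:7122  58:5867  59:5140  60:5045
Giant step factor: 6535^(-61) ≡ 1687 (mod 7309).
Scan 3043·1687^i mod 7309 for i = 0, 1, …:
  i=0: 3043   i=1: 2623   i=2: 3056   i=3: 2627
  i=4: 2495   i=5: 6390   i=6: 6464   i=7: 7049
  i=8: 7229   i=9: 3911     …   i=24: 3778
  i=25: 38
Match at i=25, j=11: a = 25·61 + 11 = 1536.

1536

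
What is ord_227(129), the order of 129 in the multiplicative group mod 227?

113

The order of 129 must divide p − 1 = 226 = 2 · 113.
Divisors: 1, 2, 113, 226.
Check each in increasing order: 129^1 ≡ 129;  129^2 ≡ 70;  129^113 ≡ 1.
Smallest exponent giving 1 is 113.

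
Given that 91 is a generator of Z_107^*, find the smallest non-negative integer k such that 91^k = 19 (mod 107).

46

Baby-step giant-step with m = ceil(sqrt(106)) = 11.
Baby table (91^j mod 107 for j=0..10):
  0:1  1:91  2:42  3:77  4:52  5:24  6:44  7:45
  8:29  9:71  10:41
Giant step factor: 91^(-11) ≡ 84 (mod 107).
Scan 19·84^i mod 107 for i = 0, 1, …:
  i=0: 19   i=1: 98   i=2: 100   i=3: 54
  i=4: 42
Match at i=4, j=2: k = 4·11 + 2 = 46.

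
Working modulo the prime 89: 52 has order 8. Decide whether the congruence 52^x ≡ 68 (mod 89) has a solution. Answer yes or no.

⟨52⟩ has order 8; its elements mod 89 are {1, 12, 34, 37, 52, 55, 77, 88}.
68 is not in this set.

no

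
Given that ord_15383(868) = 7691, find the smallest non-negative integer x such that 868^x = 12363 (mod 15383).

7469

Baby-step giant-step with m = ceil(sqrt(7691)) = 88.
Baby table (868^j mod 15383 for j=0..87):
  0:1  1:868  2:15040  3:9936  4:9968  5:6978  6:11385  7:6294
  8:2227  9:10161  10:5289  11:6718  12:1067  13:3176  14:3211  15:2825
  16:6203  17:154  18:10608  19:8710  20:7227  21:12155  22:13185  23:15011
  24:147  25:4532  26:11111  27:14590  28:3911  29:10488  30:12231  31:2238
  32:4326  33:1516  34:8333  35:3034  36:3019  37:5382  38:10527  39:15317
  40:4244  41:7255  42:5693  43:3581  44:942  45:2357  46:15320  47:6848
  48:6226  49:4735  50:2719  51:6493  52:5746  53:3436  54:13529  55:5943
  56:5219  57:7490  58:9694  59:15274  60:13069  61:6621  62:9169  63:5681
  64:8548  65:5058  66:6189  67:3385  68:27  69:8053  70:6122  71:6761
  72:7625  73:3810  74:15118  75:725  76:13980  77:12836  78:4356  79:12173
  80:13426  81:8837  82:9782  83:14743  84:13651  85:4158  86:9522  87:4425
Giant step factor: 868^(-88) ≡ 3638 (mod 15383).
Scan 12363·3638^i mod 15383 for i = 0, 1, …:
  i=0: 12363   i=1: 12085   i=2: 616   i=3: 10473
  i=4: 12466   i=5: 2224   i=6: 14837   i=7: 13442
  i=8: 14822   i=9: 5021     …   i=83: 401
  i=84: 12836
Match at i=84, j=77: x = 84·88 + 77 = 7469.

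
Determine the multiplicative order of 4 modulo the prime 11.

5

The order of 4 must divide p − 1 = 10 = 2 · 5.
Divisors: 1, 2, 5, 10.
Check each in increasing order: 4^1 ≡ 4;  4^2 ≡ 5;  4^5 ≡ 1.
Smallest exponent giving 1 is 5.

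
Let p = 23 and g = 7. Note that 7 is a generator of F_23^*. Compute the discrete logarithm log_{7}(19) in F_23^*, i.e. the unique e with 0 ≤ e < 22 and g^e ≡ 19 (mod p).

Successive powers of 7 modulo 23:
  7^0=1  7^1=7  7^2=3  7^3=21  7^4=9  7^5=17
  7^6=4  7^7=5  7^8=12  7^9=15  7^10=13  7^11=22
  7^12=16  7^13=20  7^14=2  7^15=14  7^16=6  7^17=19
So 7^17 ≡ 19 (mod 23), giving e = 17.

17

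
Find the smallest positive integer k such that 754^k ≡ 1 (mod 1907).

The order of 754 must divide p − 1 = 1906 = 2 · 953.
Divisors: 1, 2, 953, 1906.
Check each in increasing order: 754^1 ≡ 754;  754^2 ≡ 230;  754^953 ≡ 1906;  754^1906 ≡ 1.
Smallest exponent giving 1 is 1906.

1906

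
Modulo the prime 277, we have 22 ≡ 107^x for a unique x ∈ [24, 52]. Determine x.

38

Compute 107^24 mod 277 = 84, then multiply by 107 repeatedly:
  107^24=84  107^25=124  107^26=249  107^27=51  107^28=194
  107^29=260  107^30=120  107^31=98  107^32=237  107^33=152
  107^34=198  107^35=134  107^36=211  107^37=140  107^38=22
Found 22 at exponent 38.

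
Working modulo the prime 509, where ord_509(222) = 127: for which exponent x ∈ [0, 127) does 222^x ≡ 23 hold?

11

Successive powers of 222 modulo 509:
  222^0=1  222^1=222  222^2=420  222^3=93  222^4=286  222^5=376
  222^6=505  222^7=130  222^8=356  222^9=137  222^10=383  222^11=23
So 222^11 ≡ 23 (mod 509), giving x = 11.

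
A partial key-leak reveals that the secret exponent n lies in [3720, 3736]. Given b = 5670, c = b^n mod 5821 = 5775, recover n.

3729

Compute 5670^3720 mod 5821 = 5177, then multiply by 5670 repeatedly:
  5670^3720=5177  5670^3721=4108  5670^3722=2539  5670^3723=797  5670^3724=1894
  5670^3725=5056  5670^3726=4916  5670^3727=2772  5670^3728=540  5670^3729=5775
Found 5775 at exponent 3729.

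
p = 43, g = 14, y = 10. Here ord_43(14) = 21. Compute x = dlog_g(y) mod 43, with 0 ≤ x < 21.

11

Successive powers of 14 modulo 43:
  14^0=1  14^1=14  14^2=24  14^3=35  14^4=17  14^5=23
  14^6=21  14^7=36  14^8=31  14^9=4  14^10=13  14^11=10
So 14^11 ≡ 10 (mod 43), giving x = 11.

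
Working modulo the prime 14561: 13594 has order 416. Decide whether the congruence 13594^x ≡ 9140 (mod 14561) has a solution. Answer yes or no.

yes

9140 ∈ ⟨13594⟩ iff 9140^416 ≡ 1 (mod 14561), since |⟨13594⟩| = 416.
9140^416 mod 14561 = 1.
Since 1 = 1, 9140 lies in the subgroup.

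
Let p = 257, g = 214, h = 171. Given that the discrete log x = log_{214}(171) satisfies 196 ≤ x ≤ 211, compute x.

209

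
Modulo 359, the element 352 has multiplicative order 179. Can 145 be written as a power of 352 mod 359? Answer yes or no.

no

145 ∈ ⟨352⟩ iff 145^179 ≡ 1 (mod 359), since |⟨352⟩| = 179.
145^179 mod 359 = 358.
Since 358 ≠ 1, 145 does not lie in the subgroup.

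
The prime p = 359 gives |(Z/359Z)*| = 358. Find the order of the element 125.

179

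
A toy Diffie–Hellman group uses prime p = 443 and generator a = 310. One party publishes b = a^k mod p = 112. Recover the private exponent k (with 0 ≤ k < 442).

157

Baby-step giant-step with m = ceil(sqrt(442)) = 22.
Baby table (310^j mod 443 for j=0..21):
  0:1  1:310  2:412  3:136  4:75  5:214  6:333  7:11
  8:309  9:102  10:167  11:382  12:139  13:119  14:121  15:298
  16:236  17:65  18:215  19:200  20:423  21:2
Giant step factor: 310^(-22) ≡ 438 (mod 443).
Scan 112·438^i mod 443 for i = 0, 1, …:
  i=0: 112   i=1: 326   i=2: 142   i=3: 176
  i=4: 6   i=5: 413   i=6: 150   i=7: 136
Match at i=7, j=3: k = 7·22 + 3 = 157.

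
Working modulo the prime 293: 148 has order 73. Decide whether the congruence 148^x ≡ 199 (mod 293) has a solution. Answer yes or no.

no

199 ∈ ⟨148⟩ iff 199^73 ≡ 1 (mod 293), since |⟨148⟩| = 73.
199^73 mod 293 = 292.
Since 292 ≠ 1, 199 does not lie in the subgroup.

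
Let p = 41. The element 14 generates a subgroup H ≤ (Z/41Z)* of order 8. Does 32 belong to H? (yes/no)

⟨14⟩ has order 8; its elements mod 41 are {1, 3, 9, 14, 27, 32, 38, 40}.
32 is in this set.

yes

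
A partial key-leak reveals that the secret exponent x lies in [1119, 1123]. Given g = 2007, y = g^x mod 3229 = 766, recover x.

Compute 2007^1119 mod 3229 = 1552, then multiply by 2007 repeatedly:
  2007^1119=1552  2007^1120=2108  2007^1121=766
Found 766 at exponent 1121.

1121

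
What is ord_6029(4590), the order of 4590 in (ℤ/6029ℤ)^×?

6028

The order of 4590 must divide p − 1 = 6028 = 2^2 · 11 · 137.
Divisors: 1, 2, 4, 11, 22, 44, 137, 274, 548, 1507, 3014, 6028.
Check each in increasing order: 4590^1 ≡ 4590;  4590^2 ≡ 2774;  4590^4 ≡ 2072;  4590^11 ≡ 4369;  4590^22 ≡ 347;  4590^44 ≡ 5858;  4590^137 ≡ 1691;  4590^274 ≡ 1735;  4590^548 ≡ 1754;  4590^1507 ≡ 1801;  4590^3014 ≡ 6028;  4590^6028 ≡ 1.
Smallest exponent giving 1 is 6028.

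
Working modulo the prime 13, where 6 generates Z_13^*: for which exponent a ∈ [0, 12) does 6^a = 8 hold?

3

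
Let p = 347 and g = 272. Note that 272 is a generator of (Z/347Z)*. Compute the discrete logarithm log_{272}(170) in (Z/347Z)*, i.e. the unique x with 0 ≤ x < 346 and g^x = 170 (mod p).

Baby-step giant-step with m = ceil(sqrt(346)) = 19.
Baby table (272^j mod 347 for j=0..18):
  0:1  1:272  2:73  3:77  4:124  5:69  6:30  7:179
  8:108  9:228  10:250  11:335  12:206  13:165  14:117  15:247
  16:213  17:334  18:281
Giant step factor: 272^(-19) ≡ 215 (mod 347).
Scan 170·215^i mod 347 for i = 0, 1, …:
  i=0: 170   i=1: 115   i=2: 88   i=3: 182
  i=4: 266   i=5: 282   i=6: 252   i=7: 48
  i=8: 257   i=9: 82   i=10: 280   i=11: 169
  i=12: 247
Match at i=12, j=15: x = 12·19 + 15 = 243.

243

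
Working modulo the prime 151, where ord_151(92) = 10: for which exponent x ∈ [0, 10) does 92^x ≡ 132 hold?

Successive powers of 92 modulo 151:
  92^0=1  92^1=92  92^2=8  92^3=132
So 92^3 ≡ 132 (mod 151), giving x = 3.

3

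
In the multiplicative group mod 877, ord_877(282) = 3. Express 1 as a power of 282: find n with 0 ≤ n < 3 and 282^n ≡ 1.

Successive powers of 282 modulo 877:
  282^0=1
So 282^0 ≡ 1 (mod 877), giving n = 0.

0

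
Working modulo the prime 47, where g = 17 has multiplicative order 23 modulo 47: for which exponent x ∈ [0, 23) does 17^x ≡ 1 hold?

0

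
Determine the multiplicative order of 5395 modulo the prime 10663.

10662

The order of 5395 must divide p − 1 = 10662 = 2 · 3 · 1777.
Divisors: 1, 2, 3, 6, 1777, 3554, 5331, 10662.
Check each in increasing order: 5395^1 ≡ 5395;  5395^2 ≡ 6698;  5395^3 ≡ 9466;  5395^6 ≡ 3967;  5395^1777 ≡ 807;  5395^3554 ≡ 806;  5395^5331 ≡ 10662;  5395^10662 ≡ 1.
Smallest exponent giving 1 is 10662.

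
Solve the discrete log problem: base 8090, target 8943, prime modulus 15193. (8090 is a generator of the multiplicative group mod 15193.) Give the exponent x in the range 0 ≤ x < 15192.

11585

Baby-step giant-step with m = ceil(sqrt(15192)) = 124.
Baby table (8090^j mod 15193 for j=0..123):
  0:1  1:8090  2:11849  3:5773  4:288  5:5391  6:9280  7:6587
  8:6979  9:2922  10:13865  11:13124  12:4476  13:5921  14:12554  15:11848
  16:12876  17:3632  18:14811  19:8992  20:1196  21:12892  22:11528  23:6886
  24:10202  25:5804  26:7990  27:8078  28:5927  29:322  30:6977  31:1935
  32:5360  33:1578  34:3900  35:10332  36:9187  37:13867  38:14111  39:12981
  40:2274  41:13130  42:7437  43:1050  44:1613  45:13576  46:14836  47:13733
  48:8754  49:5287  50:3535  51:4924  52:14307  53:3356  54:149  55:5163
  56:3113  57:9369  58:12526  59:13223  60:157  61:9111  62:6747  63:9974
  64:14830  65:10772  66:13625  67:1035  68:1807  69:2964  70:4206  71:9413
  72:3854  73:2824  74:11081  75:6590  76:863  77:8083  78:798  79:13988
  80:5456  81:3375  82:1929  83:2399  84:6449  85:14841  86:8604  87:7227
  88:3766  89:4975  90:1493  91:15128  92:5905  93:4658  94:4580  95:11666
  96:14217  97:4520  98:12442  99:2155  100:7579  101:10355  102:12941  103:12920
  104:10153  105:4412  106:4723  107:13868  108:7008  109:9637  110:8047  111:13418
  112:12828  113:10330  114:8200  115:5362  116:2565  117:12405  118:6685  119:9763
  120:9456  121:2285  122:10962  123:1039
Giant step factor: 8090^(-124) ≡ 14092 (mod 15193).
Scan 8943·14092^i mod 15193 for i = 0, 1, …:
  i=0: 8943   i=1: 14014   i=2: 6674   i=3: 5338
  i=4: 2553   i=5: 15045   i=6: 11018   i=7: 8389
  i=8: 1055   i=9: 8306     …   i=92: 2881
  i=93: 3356
Match at i=93, j=53: x = 93·124 + 53 = 11585.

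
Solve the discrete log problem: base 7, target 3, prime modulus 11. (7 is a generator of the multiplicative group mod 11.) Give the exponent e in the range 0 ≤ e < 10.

4

Successive powers of 7 modulo 11:
  7^0=1  7^1=7  7^2=5  7^3=2  7^4=3
So 7^4 ≡ 3 (mod 11), giving e = 4.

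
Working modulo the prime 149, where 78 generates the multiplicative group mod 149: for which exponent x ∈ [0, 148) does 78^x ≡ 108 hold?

47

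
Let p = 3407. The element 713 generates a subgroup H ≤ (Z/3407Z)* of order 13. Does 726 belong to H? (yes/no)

⟨713⟩ has order 13; its elements mod 3407 are {1, 713, 726, 841, 2005, 2032, 2398, 2795, 2867, 3147, 3172, 3181, 3378}.
726 is in this set.

yes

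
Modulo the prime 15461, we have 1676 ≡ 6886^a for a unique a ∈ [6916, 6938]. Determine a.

Compute 6886^6916 mod 15461 = 6427, then multiply by 6886 repeatedly:
  6886^6916=6427  6886^6917=6940  6886^6918=14350  6886^6919=2849  6886^6920=13666
  6886^6921=8430  6886^6922=8386  6886^6923=14622  6886^6924=5060  6886^6925=9527
  6886^6926=1899  6886^6927=11969  6886^6928=11404  6886^6929=1525  6886^6930=3131
  6886^6931=7432  6886^6932=842  6886^6933=137  6886^6934=261  6886^6935=3770
  6886^6936=1201  6886^6937=13912  6886^6938=1676
Found 1676 at exponent 6938.

6938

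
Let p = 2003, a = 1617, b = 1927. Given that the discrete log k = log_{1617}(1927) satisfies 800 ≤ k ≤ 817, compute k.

Compute 1617^800 mod 2003 = 1820, then multiply by 1617 repeatedly:
  1617^800=1820  1617^801=533  1617^802=571  1617^803=1927
Found 1927 at exponent 803.

803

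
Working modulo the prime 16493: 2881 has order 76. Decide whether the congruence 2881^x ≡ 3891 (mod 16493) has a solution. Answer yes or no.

3891 ∈ ⟨2881⟩ iff 3891^76 ≡ 1 (mod 16493), since |⟨2881⟩| = 76.
3891^76 mod 16493 = 1.
Since 1 = 1, 3891 lies in the subgroup.

yes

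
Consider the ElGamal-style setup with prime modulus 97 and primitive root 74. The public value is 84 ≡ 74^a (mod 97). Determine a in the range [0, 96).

Baby-step giant-step with m = ceil(sqrt(96)) = 10.
Baby table (74^j mod 97 for j=0..9):
  0:1  1:74  2:44  3:55  4:93  5:92  6:18  7:71
  8:16  9:20
Giant step factor: 74^(-10) ≡ 66 (mod 97).
Scan 84·66^i mod 97 for i = 0, 1, …:
  i=0: 84   i=1: 15   i=2: 20
Match at i=2, j=9: a = 2·10 + 9 = 29.

29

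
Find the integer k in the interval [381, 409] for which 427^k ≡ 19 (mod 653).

Compute 427^381 mod 653 = 234, then multiply by 427 repeatedly:
  427^381=234  427^382=9  427^383=578  427^384=625  427^385=451
  427^386=595  427^387=48  427^388=253  427^389=286  427^390=11
  427^391=126  427^392=256  427^393=261  427^394=437  427^395=494
  427^396=19
Found 19 at exponent 396.

396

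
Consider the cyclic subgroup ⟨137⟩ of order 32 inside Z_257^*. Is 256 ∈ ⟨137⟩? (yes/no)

yes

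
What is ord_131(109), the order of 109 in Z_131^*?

65

The order of 109 must divide p − 1 = 130 = 2 · 5 · 13.
Divisors: 1, 2, 5, 10, 13, 26, 65, 130.
Check each in increasing order: 109^1 ≡ 109;  109^2 ≡ 91;  109^5 ≡ 39;  109^10 ≡ 80;  109^13 ≡ 53;  109^26 ≡ 58;  109^65 ≡ 1.
Smallest exponent giving 1 is 65.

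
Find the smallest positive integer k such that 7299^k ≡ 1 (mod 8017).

The order of 7299 must divide p − 1 = 8016 = 2^4 · 3 · 167.
Divisors: 1, 2, 3, 4, 6, 8, 12, 16, 24, 48, 167, 334, 501, 668, 1002, 1336, 2004, 2672, 4008, 8016.
Check each in increasing order: 7299^1 ≡ 7299;  7299^2 ≡ 2436;  7299^3 ≡ 6675;  7299^4 ≡ 1516;  7299^6 ≡ 5156;  7299^8 ≡ 5394;  7299^12 ≡ 7981;  7299^16 ≡ 1543;  7299^24 ≡ 1296;  7299^48 ≡ 4063;  7299^167 ≡ 2359;  7299^334 ≡ 1083;  7299^501 ≡ 5391;  7299^668 ≡ 2407;  7299^1002 ≡ 1256;  7299^1336 ≡ 5375;  7299^2004 ≡ 6204;  7299^2672 ≡ 5374;  7299^4008 ≡ 8016;  7299^8016 ≡ 1.
Smallest exponent giving 1 is 8016.

8016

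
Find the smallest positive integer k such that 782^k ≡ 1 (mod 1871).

22

The order of 782 must divide p − 1 = 1870 = 2 · 5 · 11 · 17.
Divisors: 1, 2, 5, 10, 11, 17, 22, 34, 55, 85, 110, 170, 187, 374, 935, 1870.
Check each in increasing order: 782^1 ≡ 782;  782^2 ≡ 1578;  782^5 ≡ 567;  782^10 ≡ 1548;  782^11 ≡ 1870;  782^17 ≡ 33;  782^22 ≡ 1.
Smallest exponent giving 1 is 22.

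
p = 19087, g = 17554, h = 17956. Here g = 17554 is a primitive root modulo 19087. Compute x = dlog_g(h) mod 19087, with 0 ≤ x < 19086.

Baby-step giant-step with m = ceil(sqrt(19086)) = 139.
Baby table (17554^j mod 19087 for j=0..138):
  0:1  1:17554  2:2388  3:3900  4:14618  5:17831  6:16748  7:16418
  8:6959  9:1486  10:12402  11:17473  12:12039  13:1342  14:4110  15:17167
  16:3962  17:15007  18:13191  19:10417  20:6558  21:5435  22:9164  23:18707
  24:9930  25:8736  26:6786  27:18564  28:105  29:10818  30:2609  31:8673
  32:7930  33:1729  34:2536  35:6060  36:5389  37:3334  38:4294  39:2313
  40:4353  41:7301  42:11636  43:8357  44:15183  45:10601  46:10791  47:5826
  48:1458  49:17152  50:7870  51:17361  52:11952  53:1104  54:6311  55:2346
  56:11025  57:9757  58:6727  59:13576  60:11909  61:9762  62:18149  63:6429
  64:12322  65:6504  66:11869  67:13821  68:18064  69:3125  70:212  71:18570
  72:9994  73:6059  74:6922  75:946  76:394  77:6782  78:5609  79:9640
  80:14305  81:1398  82:13697  83:17286  84:12405  85:12874  86:116  87:13042
  88:9790  89:13399  90:16032  91:7000  92:14981  93:14875  94:5590  95:593
  96:7107  97:3646  98:3173  99:2976  100:18672  101:6324  102:1504  103:3895
  104:3196  105:5891  106:16335  107:589  108:13239  109:13181  110:6660  111:1765
  112:4609  113:15680  114:12180  115:14233  116:16339  117:13544  118:3704  119:9694
  120:7871  121:15828  122:14340  123:5004  124:1842  125:1090  126:8686  127:7088
  128:13686  129:15062  130:5224  131:8148  132:11101  133:7771  134:16432  135:4584
  136:15831  137:9741  138:12168
Giant step factor: 17554^(-139) ≡ 11077 (mod 19087).
Scan 17956·11077^i mod 19087 for i = 0, 1, …:
  i=0: 17956   i=1: 12072   i=2: 17109   i=3: 1570
  i=4: 2633   i=5: 805   i=6: 3356   i=7: 12023
  i=8: 8772   i=9: 14614     …   i=46: 71
  i=47: 3900
Match at i=47, j=3: x = 47·139 + 3 = 6536.

6536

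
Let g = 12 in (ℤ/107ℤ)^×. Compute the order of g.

53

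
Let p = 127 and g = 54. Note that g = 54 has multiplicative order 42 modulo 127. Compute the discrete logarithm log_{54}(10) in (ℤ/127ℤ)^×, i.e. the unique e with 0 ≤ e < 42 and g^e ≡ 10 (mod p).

29

Successive powers of 54 modulo 127:
  54^0=1  54^1=54  54^2=122  54^3=111  54^4=25  54^5=80
  54^6=2  54^7=108  54^8=117  54^9=95  54^10=50  54^11=33
  54^12=4  54^13=89  54^14=107  54^15=63  54^16=100  54^17=66
  54^18=8  54^19=51  54^20=87  54^21=126  54^22=73  54^23=5
  54^24=16  54^25=102  54^26=47  54^27=125  54^28=19  54^29=10
So 54^29 ≡ 10 (mod 127), giving e = 29.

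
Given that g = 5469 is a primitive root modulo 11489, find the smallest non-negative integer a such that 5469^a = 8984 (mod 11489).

2749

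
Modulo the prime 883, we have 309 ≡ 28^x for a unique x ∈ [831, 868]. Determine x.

Compute 28^831 mod 883 = 299, then multiply by 28 repeatedly:
  28^831=299  28^832=425  28^833=421  28^834=309
Found 309 at exponent 834.

834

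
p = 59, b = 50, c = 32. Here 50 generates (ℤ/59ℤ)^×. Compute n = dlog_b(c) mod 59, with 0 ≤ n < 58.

45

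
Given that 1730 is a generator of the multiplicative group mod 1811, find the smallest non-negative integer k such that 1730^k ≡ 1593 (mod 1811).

1593

Baby-step giant-step with m = ceil(sqrt(1810)) = 43.
Baby table (1730^j mod 1811 for j=0..42):
  0:1  1:1730  2:1128  3:993  4:1062  5:906  6:865  7:564
  8:1402  9:531  10:453  11:1338  12:282  13:701  14:1171  15:1132
  16:669  17:141  18:1256  19:1491  20:566  21:1240  22:976  23:628
  24:1651  25:283  26:620  27:488  28:314  29:1731  30:1047  31:310
  32:244  33:157  34:1771  35:1429  36:155  37:122  38:984  39:1791
  40:1620  41:983  42:61
Giant step factor: 1730^(-43) ≡ 1638 (mod 1811).
Scan 1593·1638^i mod 1811 for i = 0, 1, …:
  i=0: 1593   i=1: 1494   i=2: 511   i=3: 336
  i=4: 1635   i=5: 1472   i=6: 695   i=7: 1102
  i=8: 1320   i=9: 1637     …   i=36: 810
  i=37: 1128
Match at i=37, j=2: k = 37·43 + 2 = 1593.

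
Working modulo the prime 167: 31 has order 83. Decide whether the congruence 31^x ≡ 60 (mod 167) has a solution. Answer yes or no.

60 ∈ ⟨31⟩ iff 60^83 ≡ 1 (mod 167), since |⟨31⟩| = 83.
60^83 mod 167 = 166.
Since 166 ≠ 1, 60 does not lie in the subgroup.

no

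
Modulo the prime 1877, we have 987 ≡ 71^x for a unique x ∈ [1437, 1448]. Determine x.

1440

Compute 71^1437 mod 1877 = 1847, then multiply by 71 repeatedly:
  71^1437=1847  71^1438=1624  71^1439=807  71^1440=987
Found 987 at exponent 1440.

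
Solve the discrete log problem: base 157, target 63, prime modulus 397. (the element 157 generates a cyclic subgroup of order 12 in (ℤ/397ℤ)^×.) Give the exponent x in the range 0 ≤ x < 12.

Successive powers of 157 modulo 397:
  157^0=1  157^1=157  157^2=35  157^3=334  157^4=34  157^5=177
  157^6=396  157^7=240  157^8=362  157^9=63
So 157^9 ≡ 63 (mod 397), giving x = 9.

9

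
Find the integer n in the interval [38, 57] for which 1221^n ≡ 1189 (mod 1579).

Compute 1221^38 mod 1579 = 505, then multiply by 1221 repeatedly:
  1221^38=505  1221^39=795  1221^40=1189
Found 1189 at exponent 40.

40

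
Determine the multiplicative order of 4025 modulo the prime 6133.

2044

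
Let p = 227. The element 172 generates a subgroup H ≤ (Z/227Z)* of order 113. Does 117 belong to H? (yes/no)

no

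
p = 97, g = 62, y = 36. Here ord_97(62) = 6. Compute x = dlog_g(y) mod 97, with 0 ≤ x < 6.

5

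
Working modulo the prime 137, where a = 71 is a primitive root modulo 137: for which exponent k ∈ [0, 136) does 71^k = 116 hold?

31

Baby-step giant-step with m = ceil(sqrt(136)) = 12.
Baby table (71^j mod 137 for j=0..11):
  0:1  1:71  2:109  3:67  4:99  5:42  6:105  7:57
  8:74  9:48  10:120  11:26
Giant step factor: 71^(-12) ≡ 78 (mod 137).
Scan 116·78^i mod 137 for i = 0, 1, …:
  i=0: 116   i=1: 6   i=2: 57
Match at i=2, j=7: k = 2·12 + 7 = 31.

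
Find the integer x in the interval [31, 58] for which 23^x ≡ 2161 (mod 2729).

Compute 23^31 mod 2729 = 2070, then multiply by 23 repeatedly:
  23^31=2070  23^32=1217  23^33=701  23^34=2478  23^35=2414
  23^36=942  23^37=2563  23^38=1640  23^39=2243  23^40=2467
  23^41=2161
Found 2161 at exponent 41.

41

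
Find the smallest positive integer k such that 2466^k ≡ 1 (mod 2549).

1274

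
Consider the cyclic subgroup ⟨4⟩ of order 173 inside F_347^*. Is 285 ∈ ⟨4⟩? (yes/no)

yes

285 ∈ ⟨4⟩ iff 285^173 ≡ 1 (mod 347), since |⟨4⟩| = 173.
285^173 mod 347 = 1.
Since 1 = 1, 285 lies in the subgroup.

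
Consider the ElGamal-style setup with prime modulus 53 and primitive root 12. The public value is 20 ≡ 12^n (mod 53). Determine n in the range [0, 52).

19

Baby-step giant-step with m = ceil(sqrt(52)) = 8.
Baby table (12^j mod 53 for j=0..7):
  0:1  1:12  2:38  3:32  4:13  5:50  6:17  7:45
Giant step factor: 12^(-8) ≡ 16 (mod 53).
Scan 20·16^i mod 53 for i = 0, 1, …:
  i=0: 20   i=1: 2   i=2: 32
Match at i=2, j=3: n = 2·8 + 3 = 19.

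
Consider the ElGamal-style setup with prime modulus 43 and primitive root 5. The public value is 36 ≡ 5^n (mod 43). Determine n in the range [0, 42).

14

Successive powers of 5 modulo 43:
  5^0=1  5^1=5  5^2=25  5^3=39  5^4=23  5^5=29
  5^6=16  5^7=37  5^8=13  5^9=22  5^10=24  5^11=34
  5^12=41  5^13=33  5^14=36
So 5^14 ≡ 36 (mod 43), giving n = 14.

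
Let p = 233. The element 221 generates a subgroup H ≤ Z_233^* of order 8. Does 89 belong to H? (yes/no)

89 ∈ ⟨221⟩ iff 89^8 ≡ 1 (mod 233), since |⟨221⟩| = 8.
89^8 mod 233 = 1.
Since 1 = 1, 89 lies in the subgroup.

yes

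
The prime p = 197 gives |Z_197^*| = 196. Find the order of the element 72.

The order of 72 must divide p − 1 = 196 = 2^2 · 7^2.
Divisors: 1, 2, 4, 7, 14, 28, 49, 98, 196.
Check each in increasing order: 72^1 ≡ 72;  72^2 ≡ 62;  72^4 ≡ 101;  72^7 ≡ 128;  72^14 ≡ 33;  72^28 ≡ 104;  72^49 ≡ 183;  72^98 ≡ 196;  72^196 ≡ 1.
Smallest exponent giving 1 is 196.

196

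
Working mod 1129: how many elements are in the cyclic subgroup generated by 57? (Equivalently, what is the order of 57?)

1128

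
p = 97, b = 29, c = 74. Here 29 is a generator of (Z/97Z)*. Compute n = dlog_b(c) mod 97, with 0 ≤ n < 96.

Successive powers of 29 modulo 97:
  29^0=1  29^1=29  29^2=65  29^3=42  29^4=54  29^5=14
  29^6=18  29^7=37  29^8=6  29^9=77  29^10=2  29^11=58
  29^12=33  29^13=84  29^14=11  29^15=28  29^16=36  29^17=74
So 29^17 ≡ 74 (mod 97), giving n = 17.

17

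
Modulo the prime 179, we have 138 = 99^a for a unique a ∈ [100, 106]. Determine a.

Compute 99^100 mod 179 = 5, then multiply by 99 repeatedly:
  99^100=5  99^101=137  99^102=138
Found 138 at exponent 102.

102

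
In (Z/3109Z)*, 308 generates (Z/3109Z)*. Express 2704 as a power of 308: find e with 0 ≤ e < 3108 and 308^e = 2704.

1754

Baby-step giant-step with m = ceil(sqrt(3108)) = 56.
Baby table (308^j mod 3109 for j=0..55):
  0:1  1:308  2:1594  3:2839  4:783  5:1771  6:1393  7:2
  8:616  9:79  10:2569  11:1566  12:433  13:2786  14:4  15:1232
  16:158  17:2029  18:23  19:866  20:2463  21:8  22:2464  23:316
  24:949  25:46  26:1732  27:1817  28:16  29:1819  30:632  31:1898
  32:92  33:355  34:525  35:32  36:529  37:1264  38:687  39:184
  40:710  41:1050  42:64  43:1058  44:2528  45:1374  46:368  47:1420
  48:2100  49:128  50:2116  51:1947  52:2748  53:736  54:2840  55:1091
Giant step factor: 308^(-56) ≡ 1008 (mod 3109).
Scan 2704·1008^i mod 3109 for i = 0, 1, …:
  i=0: 2704   i=1: 2148   i=2: 1320   i=3: 3017
  i=4: 534   i=5: 415   i=6: 1714   i=7: 2217
  i=8: 2474   i=9: 374     …   i=30: 2779
  i=31: 23
Match at i=31, j=18: e = 31·56 + 18 = 1754.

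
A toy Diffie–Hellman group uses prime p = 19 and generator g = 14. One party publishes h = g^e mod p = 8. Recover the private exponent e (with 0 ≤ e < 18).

Successive powers of 14 modulo 19:
  14^0=1  14^1=14  14^2=6  14^3=8
So 14^3 ≡ 8 (mod 19), giving e = 3.

3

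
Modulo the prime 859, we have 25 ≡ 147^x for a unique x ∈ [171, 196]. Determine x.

196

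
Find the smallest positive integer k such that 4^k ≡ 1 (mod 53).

26

The order of 4 must divide p − 1 = 52 = 2^2 · 13.
Divisors: 1, 2, 4, 13, 26, 52.
Check each in increasing order: 4^1 ≡ 4;  4^2 ≡ 16;  4^4 ≡ 44;  4^13 ≡ 52;  4^26 ≡ 1.
Smallest exponent giving 1 is 26.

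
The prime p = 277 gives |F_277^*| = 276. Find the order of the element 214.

The order of 214 must divide p − 1 = 276 = 2^2 · 3 · 23.
Divisors: 1, 2, 3, 4, 6, 12, 23, 46, 69, 92, 138, 276.
Check each in increasing order: 214^1 ≡ 214;  214^2 ≡ 91;  214^3 ≡ 84;  214^4 ≡ 248;  214^6 ≡ 131;  214^12 ≡ 264;  214^23 ≡ 160;  214^46 ≡ 116;  214^69 ≡ 1.
Smallest exponent giving 1 is 69.

69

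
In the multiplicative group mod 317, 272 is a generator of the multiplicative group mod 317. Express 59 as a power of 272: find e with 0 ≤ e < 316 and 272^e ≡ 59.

228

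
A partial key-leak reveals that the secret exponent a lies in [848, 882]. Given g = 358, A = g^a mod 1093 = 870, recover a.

Compute 358^848 mod 1093 = 441, then multiply by 358 repeatedly:
  358^848=441  358^849=486  358^850=201  358^851=913  358^852=47
  358^853=431  358^854=185  358^855=650  358^856=984  358^857=326
  358^858=850  358^859=446  358^860=90  358^861=523  358^862=331
  358^863=454  358^864=768  358^865=601  358^866=930  358^867=668
  358^868=870
Found 870 at exponent 868.

868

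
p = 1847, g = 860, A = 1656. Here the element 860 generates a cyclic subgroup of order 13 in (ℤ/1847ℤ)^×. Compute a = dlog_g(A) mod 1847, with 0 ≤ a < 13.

9

Successive powers of 860 modulo 1847:
  860^0=1  860^1=860  860^2=800  860^3=916  860^4=938  860^5=1388
  860^6=518  860^7=353  860^8=672  860^9=1656
So 860^9 ≡ 1656 (mod 1847), giving a = 9.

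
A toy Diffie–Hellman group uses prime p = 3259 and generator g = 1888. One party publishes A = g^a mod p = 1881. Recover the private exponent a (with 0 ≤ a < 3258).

2057

Baby-step giant-step with m = ceil(sqrt(3258)) = 58.
Baby table (1888^j mod 3259 for j=0..57):
  0:1  1:1888  2:2457  3:1259  4:1181  5:572  6:1207  7:775
  8:3168  9:919  10:1284  11:2755  12:76  13:92  14:969  15:1173
  16:1763  17:1105  18:480  19:238  20:2861  21:1405  22:3073  23:804
  24:2517  25:474  26:1946  27:1155  28:369  29:2505  30:631  31:1793
  32:2342  33:2492  34:2159  35:2442  36:2270  37:175  38:1241  39:3046
  40:1972  41:1358  42:2330  43:2649  44:2006  45:370  46:1134  47:3088
  48:3052  49:264  50:3064  51:107  52:3217  53:2179  54:1094  55:2525
  56:2542  57:2048
Giant step factor: 1888^(-58) ≡ 699 (mod 3259).
Scan 1881·699^i mod 3259 for i = 0, 1, …:
  i=0: 1881   i=1: 1442   i=2: 927   i=3: 2691
  i=4: 566   i=5: 1295   i=6: 2462   i=7: 186
  i=8: 2913   i=9: 2571     …   i=34: 2883
  i=35: 1155
Match at i=35, j=27: a = 35·58 + 27 = 2057.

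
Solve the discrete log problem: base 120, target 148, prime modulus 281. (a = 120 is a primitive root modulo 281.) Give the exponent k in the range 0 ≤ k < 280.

Baby-step giant-step with m = ceil(sqrt(280)) = 17.
Baby table (120^j mod 281 for j=0..16):
  0:1  1:120  2:69  3:131  4:265  5:47  6:20  7:152
  8:256  9:91  10:242  11:97  12:119  13:230  14:62  15:134
  16:63
Giant step factor: 120^(-17) ≡ 52 (mod 281).
Scan 148·52^i mod 281 for i = 0, 1, …:
  i=0: 148   i=1: 109   i=2: 48   i=3: 248
  i=4: 251   i=5: 126   i=6: 89   i=7: 132
  i=8: 120
Match at i=8, j=1: k = 8·17 + 1 = 137.

137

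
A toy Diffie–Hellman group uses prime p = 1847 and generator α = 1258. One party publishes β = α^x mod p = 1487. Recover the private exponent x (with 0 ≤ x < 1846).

Baby-step giant-step with m = ceil(sqrt(1846)) = 43.
Baby table (1258^j mod 1847 for j=0..42):
  0:1  1:1258  2:1532  3:835  4:1334  5:1096  6:906  7:149
  8:895  9:1087  10:666  11:1137  12:768  13:163  14:37  15:371
  16:1274  17:1343  18:1336  19:1765  20:276  21:1819  22:1716  23:1432
  24:631  25:1435  26:711  27:490  28:1369  29:798  30:963  31:1669
  32:1410  33:660  34:977  35:811  36:694  37:1268  38:1183  39:1379
  40:449  41:1507  42:784
Giant step factor: 1258^(-43) ≡ 71 (mod 1847).
Scan 1487·71^i mod 1847 for i = 0, 1, …:
  i=0: 1487   i=1: 298   i=2: 841   i=3: 607
  i=4: 616   i=5: 1255   i=6: 449
Match at i=6, j=40: x = 6·43 + 40 = 298.

298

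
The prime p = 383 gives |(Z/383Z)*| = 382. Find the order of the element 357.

191

The order of 357 must divide p − 1 = 382 = 2 · 191.
Divisors: 1, 2, 191, 382.
Check each in increasing order: 357^1 ≡ 357;  357^2 ≡ 293;  357^191 ≡ 1.
Smallest exponent giving 1 is 191.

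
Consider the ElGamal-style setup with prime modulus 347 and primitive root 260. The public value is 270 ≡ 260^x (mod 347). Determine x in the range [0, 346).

Baby-step giant-step with m = ceil(sqrt(346)) = 19.
Baby table (260^j mod 347 for j=0..18):
  0:1  1:260  2:282  3:103  4:61  5:245  6:199  7:37
  8:251  9:24  10:341  11:175  12:43  13:76  14:328  15:265
  16:194  17:125  18:229
Giant step factor: 260^(-19) ≡ 200 (mod 347).
Scan 270·200^i mod 347 for i = 0, 1, …:
  i=0: 270   i=1: 215   i=2: 319   i=3: 299
  i=4: 116   i=5: 298   i=6: 263   i=7: 203
  i=8: 1
Match at i=8, j=0: x = 8·19 + 0 = 152.

152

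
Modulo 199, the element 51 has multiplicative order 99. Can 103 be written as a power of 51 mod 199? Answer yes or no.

yes

103 ∈ ⟨51⟩ iff 103^99 ≡ 1 (mod 199), since |⟨51⟩| = 99.
103^99 mod 199 = 1.
Since 1 = 1, 103 lies in the subgroup.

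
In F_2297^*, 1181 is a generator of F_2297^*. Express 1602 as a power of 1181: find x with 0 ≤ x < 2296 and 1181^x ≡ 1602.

398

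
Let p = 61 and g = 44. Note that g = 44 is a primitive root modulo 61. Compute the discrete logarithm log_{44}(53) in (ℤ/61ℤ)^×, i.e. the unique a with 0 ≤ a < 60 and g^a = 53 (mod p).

Baby-step giant-step with m = ceil(sqrt(60)) = 8.
Baby table (44^j mod 61 for j=0..7):
  0:1  1:44  2:45  3:28  4:12  5:40  6:52  7:31
Giant step factor: 44^(-8) ≡ 25 (mod 61).
Scan 53·25^i mod 61 for i = 0, 1, …:
  i=0: 53   i=1: 44
Match at i=1, j=1: a = 1·8 + 1 = 9.

9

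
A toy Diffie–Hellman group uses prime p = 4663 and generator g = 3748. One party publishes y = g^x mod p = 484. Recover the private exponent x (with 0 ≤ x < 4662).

2474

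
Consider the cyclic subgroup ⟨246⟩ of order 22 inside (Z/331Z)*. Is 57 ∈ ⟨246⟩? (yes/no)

yes

⟨246⟩ has order 22; its elements mod 331 are {1, 38, 57, 61, 74, 80, 85, 111, 120, 151, 164, 167, 180, 211, 220, 246, 251, 257, 270, 274, 293, 330}.
57 is in this set.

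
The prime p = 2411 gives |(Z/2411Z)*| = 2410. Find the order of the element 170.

The order of 170 must divide p − 1 = 2410 = 2 · 5 · 241.
Divisors: 1, 2, 5, 10, 241, 482, 1205, 2410.
Check each in increasing order: 170^1 ≡ 170;  170^2 ≡ 2379;  170^5 ≡ 488;  170^10 ≡ 1866;  170^241 ≡ 1.
Smallest exponent giving 1 is 241.

241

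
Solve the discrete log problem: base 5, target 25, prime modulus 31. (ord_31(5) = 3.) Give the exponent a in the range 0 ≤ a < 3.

2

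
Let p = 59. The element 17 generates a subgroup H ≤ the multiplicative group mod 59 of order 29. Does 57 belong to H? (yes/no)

57 ∈ ⟨17⟩ iff 57^29 ≡ 1 (mod 59), since |⟨17⟩| = 29.
57^29 mod 59 = 1.
Since 1 = 1, 57 lies in the subgroup.

yes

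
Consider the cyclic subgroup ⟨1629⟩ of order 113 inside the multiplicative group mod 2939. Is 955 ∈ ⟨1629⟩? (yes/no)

yes

955 ∈ ⟨1629⟩ iff 955^113 ≡ 1 (mod 2939), since |⟨1629⟩| = 113.
955^113 mod 2939 = 1.
Since 1 = 1, 955 lies in the subgroup.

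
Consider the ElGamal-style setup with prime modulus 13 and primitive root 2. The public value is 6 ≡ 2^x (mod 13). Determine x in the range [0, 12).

5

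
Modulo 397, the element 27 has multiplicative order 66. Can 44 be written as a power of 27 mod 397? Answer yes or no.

no

44 ∈ ⟨27⟩ iff 44^66 ≡ 1 (mod 397), since |⟨27⟩| = 66.
44^66 mod 397 = 362.
Since 362 ≠ 1, 44 does not lie in the subgroup.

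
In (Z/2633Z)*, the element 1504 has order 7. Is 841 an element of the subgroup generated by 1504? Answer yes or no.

no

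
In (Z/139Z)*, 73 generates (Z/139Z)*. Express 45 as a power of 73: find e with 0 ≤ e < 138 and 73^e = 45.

102

Baby-step giant-step with m = ceil(sqrt(138)) = 12.
Baby table (73^j mod 139 for j=0..11):
  0:1  1:73  2:47  3:95  4:124  5:17  6:129  7:104
  8:86  9:23  10:11  11:108
Giant step factor: 73^(-12) ≡ 57 (mod 139).
Scan 45·57^i mod 139 for i = 0, 1, …:
  i=0: 45   i=1: 63   i=2: 116   i=3: 79
  i=4: 55   i=5: 77   i=6: 80   i=7: 112
  i=8: 129
Match at i=8, j=6: e = 8·12 + 6 = 102.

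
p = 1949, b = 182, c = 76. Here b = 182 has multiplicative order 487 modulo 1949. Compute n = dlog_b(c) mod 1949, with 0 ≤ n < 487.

57

Baby-step giant-step with m = ceil(sqrt(487)) = 23.
Baby table (182^j mod 1949 for j=0..22):
  0:1  1:182  2:1940  3:311  4:81  5:1099  6:1220  7:1803
  8:714  9:1314  10:1370  11:1817  12:1313  13:1188  14:1826  15:1002
  16:1107  17:727  18:1731  19:1253  20:13  21:417  22:1832
Giant step factor: 182^(-23) ≡ 1492 (mod 1949).
Scan 76·1492^i mod 1949 for i = 0, 1, …:
  i=0: 76   i=1: 350   i=2: 1817
Match at i=2, j=11: n = 2·23 + 11 = 57.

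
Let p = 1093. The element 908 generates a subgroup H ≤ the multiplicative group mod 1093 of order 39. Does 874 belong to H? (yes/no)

874 ∈ ⟨908⟩ iff 874^39 ≡ 1 (mod 1093), since |⟨908⟩| = 39.
874^39 mod 1093 = 1.
Since 1 = 1, 874 lies in the subgroup.

yes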